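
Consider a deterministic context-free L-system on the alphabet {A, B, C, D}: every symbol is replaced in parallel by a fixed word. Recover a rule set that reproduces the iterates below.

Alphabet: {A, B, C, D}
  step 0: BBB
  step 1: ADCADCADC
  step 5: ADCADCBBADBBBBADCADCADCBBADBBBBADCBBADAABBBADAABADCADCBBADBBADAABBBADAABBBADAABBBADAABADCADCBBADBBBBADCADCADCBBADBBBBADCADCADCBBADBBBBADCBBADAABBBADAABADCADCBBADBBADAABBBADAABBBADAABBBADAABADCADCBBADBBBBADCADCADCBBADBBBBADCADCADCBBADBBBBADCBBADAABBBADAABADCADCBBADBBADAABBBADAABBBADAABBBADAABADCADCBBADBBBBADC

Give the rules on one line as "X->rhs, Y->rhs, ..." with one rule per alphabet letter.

  step 0 ⇒ step 1: BBB ⇒ ADC·ADC·ADC
    B ↦ ADC
    A ↦ BB  (constrained at step 1)
    C ↦ AAB  (constrained at step 1)
    D ↦ AD  (constrained at step 1)

A->BB, B->ADC, C->AAB, D->AD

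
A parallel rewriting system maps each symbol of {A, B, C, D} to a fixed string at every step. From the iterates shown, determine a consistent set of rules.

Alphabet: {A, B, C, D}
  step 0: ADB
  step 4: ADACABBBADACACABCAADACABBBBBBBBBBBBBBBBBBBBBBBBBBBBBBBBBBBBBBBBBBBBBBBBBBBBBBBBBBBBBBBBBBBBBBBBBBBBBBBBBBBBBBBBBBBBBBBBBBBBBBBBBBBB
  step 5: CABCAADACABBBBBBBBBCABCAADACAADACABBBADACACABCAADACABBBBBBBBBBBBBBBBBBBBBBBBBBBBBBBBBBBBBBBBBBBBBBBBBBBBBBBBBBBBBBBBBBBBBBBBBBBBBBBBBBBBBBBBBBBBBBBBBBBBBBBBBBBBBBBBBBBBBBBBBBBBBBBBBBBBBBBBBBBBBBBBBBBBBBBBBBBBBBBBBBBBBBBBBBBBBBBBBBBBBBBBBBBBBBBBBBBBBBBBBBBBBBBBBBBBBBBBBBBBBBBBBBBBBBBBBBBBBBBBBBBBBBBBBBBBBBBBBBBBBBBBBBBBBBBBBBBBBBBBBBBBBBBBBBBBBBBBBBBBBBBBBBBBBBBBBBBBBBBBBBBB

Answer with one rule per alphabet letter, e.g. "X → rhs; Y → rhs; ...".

A->CA, B->BBB, C->ADA, D->B

  step 4 ⇒ step 5: ADACABBBADACACABCAADACABBBBBBBBBBBBBBBBBBBBBBBBBBBBBBBBBBBBBBBBBBBBBBBBBBBBBBBBBBBBBBBBBBBBBBBBBBBBBBBBBBBBBBBBBBBBBBBBBBBBBBBBBBBB ⇒ CA·B·CA·ADA·CA·BBB·BBB·BBB·CA·B·CA·ADA·CA·ADA·CA·BBB·ADA·CA·CA·B·CA·ADA·CA·BBB·BBB·BBB·BBB·BBB·BBB·BBB·BBB·BBB·BBB·BBB·BBB·BBB·BBB·BBB·BBB·BBB·BBB·BBB·BBB·BBB·BBB·BBB·BBB·BBB·BBB·BBB·BBB·BBB·BBB·BBB·BBB·BBB·BBB·BBB·BBB·BBB·BBB·BBB·BBB·BBB·BBB·BBB·BBB·BBB·BBB·BBB·BBB·BBB·BBB·BBB·BBB·BBB·BBB·BBB·BBB·BBB·BBB·BBB·BBB·BBB·BBB·BBB·BBB·BBB·BBB·BBB·BBB·BBB·BBB·BBB·BBB·BBB·BBB·BBB·BBB·BBB·BBB·BBB·BBB·BBB·BBB·BBB·BBB·BBB·BBB·BBB·BBB·BBB·BBB·BBB·BBB·BBB·BBB·BBB·BBB·BBB·BBB·BBB·BBB·BBB·BBB·BBB·BBB·BBB·BBB·BBB·BBB
    A ↦ CA
    B ↦ BBB
    C ↦ ADA
    D ↦ B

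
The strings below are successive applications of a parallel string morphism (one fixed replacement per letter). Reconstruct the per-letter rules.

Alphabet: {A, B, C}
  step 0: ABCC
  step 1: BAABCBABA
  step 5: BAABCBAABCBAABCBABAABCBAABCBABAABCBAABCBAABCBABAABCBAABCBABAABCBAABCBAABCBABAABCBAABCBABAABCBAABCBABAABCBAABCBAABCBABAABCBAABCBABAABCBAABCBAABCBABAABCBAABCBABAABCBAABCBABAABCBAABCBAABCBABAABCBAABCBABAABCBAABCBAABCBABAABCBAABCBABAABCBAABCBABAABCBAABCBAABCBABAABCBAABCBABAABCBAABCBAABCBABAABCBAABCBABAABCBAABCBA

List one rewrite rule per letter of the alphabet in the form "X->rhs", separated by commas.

  step 0 ⇒ step 1: ABCC ⇒ BA·ABC·BA·BA
    A ↦ BA
    B ↦ ABC
    C ↦ BA

A->BA, B->ABC, C->BA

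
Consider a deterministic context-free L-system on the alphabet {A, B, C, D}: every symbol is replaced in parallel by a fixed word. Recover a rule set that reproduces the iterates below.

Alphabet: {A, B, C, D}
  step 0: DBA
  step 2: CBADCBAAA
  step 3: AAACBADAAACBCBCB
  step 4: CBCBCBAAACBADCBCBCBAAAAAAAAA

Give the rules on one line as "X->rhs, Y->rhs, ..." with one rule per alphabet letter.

  step 3 ⇒ step 4: AAACBADAAACBCBCB ⇒ CB·CB·CB·AA·A·CB·AD·CB·CB·CB·AA·A·AA·A·AA·A
    A ↦ CB
    B ↦ A
    C ↦ AA
    D ↦ AD

A->CB, B->A, C->AA, D->AD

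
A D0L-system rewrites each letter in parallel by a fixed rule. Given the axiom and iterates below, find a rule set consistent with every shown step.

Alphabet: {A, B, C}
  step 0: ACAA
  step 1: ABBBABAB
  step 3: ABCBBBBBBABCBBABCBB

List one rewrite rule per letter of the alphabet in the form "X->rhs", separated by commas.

  step 0 ⇒ step 1: ACAA ⇒ AB·BB·AB·AB
    A ↦ AB
    C ↦ BB
    B ↦ C  (constrained at step 1)

A->AB, B->C, C->BB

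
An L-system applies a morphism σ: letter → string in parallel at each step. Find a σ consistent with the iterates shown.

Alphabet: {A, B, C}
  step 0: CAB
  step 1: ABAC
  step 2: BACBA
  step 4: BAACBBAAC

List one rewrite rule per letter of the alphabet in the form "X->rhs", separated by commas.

A->B, B->AC, C->A

  step 1 ⇒ step 2: ABAC ⇒ B·AC·B·A
    A ↦ B
    B ↦ AC
    C ↦ A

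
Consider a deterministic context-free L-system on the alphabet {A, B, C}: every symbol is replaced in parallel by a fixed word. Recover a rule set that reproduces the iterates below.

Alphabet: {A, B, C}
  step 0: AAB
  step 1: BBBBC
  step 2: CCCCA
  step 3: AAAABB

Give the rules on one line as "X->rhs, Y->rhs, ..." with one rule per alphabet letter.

A->BB, B->C, C->A

  step 2 ⇒ step 3: CCCCA ⇒ A·A·A·A·BB
    A ↦ BB
    C ↦ A
  step 0 ⇒ step 1: AAB ⇒ BB·BB·C
    B ↦ C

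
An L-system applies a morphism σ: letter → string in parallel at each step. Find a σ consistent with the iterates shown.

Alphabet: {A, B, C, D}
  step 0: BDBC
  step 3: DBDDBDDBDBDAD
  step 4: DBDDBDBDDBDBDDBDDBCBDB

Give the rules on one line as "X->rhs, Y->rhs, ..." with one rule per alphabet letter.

  step 3 ⇒ step 4: DBDDBDDBDBDAD ⇒ DB·D·DB·DB·D·DB·DB·D·DB·D·DB·CB·DB
    A ↦ CB
    B ↦ D
    D ↦ DB
    C ↦ A  (constrained at step 0)

A->CB, B->D, C->A, D->DB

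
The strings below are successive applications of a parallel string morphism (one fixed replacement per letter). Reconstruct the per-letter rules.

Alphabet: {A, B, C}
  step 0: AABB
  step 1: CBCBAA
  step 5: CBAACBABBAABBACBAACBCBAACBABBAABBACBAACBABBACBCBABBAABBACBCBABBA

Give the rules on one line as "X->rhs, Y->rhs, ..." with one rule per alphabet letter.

A->CB, B->A, C->ABB

  step 0 ⇒ step 1: AABB ⇒ CB·CB·A·A
    A ↦ CB
    B ↦ A
    C ↦ ABB  (constrained at step 1)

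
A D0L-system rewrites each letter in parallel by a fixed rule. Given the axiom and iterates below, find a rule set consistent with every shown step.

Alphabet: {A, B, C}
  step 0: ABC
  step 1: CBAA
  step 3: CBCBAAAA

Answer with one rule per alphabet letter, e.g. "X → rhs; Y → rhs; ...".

  step 0 ⇒ step 1: ABC ⇒ CB·A·A
    A ↦ CB
    B ↦ A
    C ↦ A

A->CB, B->A, C->A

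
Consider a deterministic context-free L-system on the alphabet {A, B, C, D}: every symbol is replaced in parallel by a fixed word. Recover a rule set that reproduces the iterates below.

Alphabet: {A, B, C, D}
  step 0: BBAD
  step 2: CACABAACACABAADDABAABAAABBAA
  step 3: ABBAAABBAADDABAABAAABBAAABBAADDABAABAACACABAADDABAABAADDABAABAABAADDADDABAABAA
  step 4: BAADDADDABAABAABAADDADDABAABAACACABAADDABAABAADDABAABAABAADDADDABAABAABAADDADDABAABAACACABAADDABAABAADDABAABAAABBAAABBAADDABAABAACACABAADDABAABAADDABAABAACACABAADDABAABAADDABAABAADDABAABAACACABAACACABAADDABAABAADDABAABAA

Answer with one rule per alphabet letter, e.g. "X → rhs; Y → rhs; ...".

  step 3 ⇒ step 4: ABBAAABBAADDABAABAAABBAAABBAADDABAABAACACABAADDABAABAADDABAABAABAADDADDABAABAA ⇒ BAA·DDA·DDA·BAA·BAA·BAA·DDA·DDA·BAA·BAA·CA·CA·BAA·DDA·BAA·BAA·DDA·BAA·BAA·BAA·DDA·DDA·BAA·BAA·BAA·DDA·DDA·BAA·BAA·CA·CA·BAA·DDA·BAA·BAA·DDA·BAA·BAA·AB·BAA·AB·BAA·DDA·BAA·BAA·CA·CA·BAA·DDA·BAA·BAA·DDA·BAA·BAA·CA·CA·BAA·DDA·BAA·BAA·DDA·BAA·BAA·DDA·BAA·BAA·CA·CA·BAA·CA·CA·BAA·DDA·BAA·BAA·DDA·BAA·BAA
    A ↦ BAA
    B ↦ DDA
    C ↦ AB
    D ↦ CA

A->BAA, B->DDA, C->AB, D->CA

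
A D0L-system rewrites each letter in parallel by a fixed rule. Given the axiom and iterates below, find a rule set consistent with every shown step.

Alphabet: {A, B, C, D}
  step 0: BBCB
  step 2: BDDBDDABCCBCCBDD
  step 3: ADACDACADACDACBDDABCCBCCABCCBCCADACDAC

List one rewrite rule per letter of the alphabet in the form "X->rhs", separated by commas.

  step 2 ⇒ step 3: BDDBDDABCCBCCBDD ⇒ A·DAC·DAC·A·DAC·DAC·BDD·A·BCC·BCC·A·BCC·BCC·A·DAC·DAC
    A ↦ BDD
    B ↦ A
    C ↦ BCC
    D ↦ DAC

A->BDD, B->A, C->BCC, D->DAC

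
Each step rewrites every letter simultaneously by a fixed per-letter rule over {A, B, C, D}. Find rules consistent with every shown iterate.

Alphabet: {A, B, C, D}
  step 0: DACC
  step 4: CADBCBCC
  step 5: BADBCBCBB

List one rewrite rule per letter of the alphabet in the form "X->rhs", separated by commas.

  step 4 ⇒ step 5: CADBCBCC ⇒ B·AD·B·C·B·C·B·B
    A ↦ AD
    B ↦ C
    C ↦ B
    D ↦ B

A->AD, B->C, C->B, D->B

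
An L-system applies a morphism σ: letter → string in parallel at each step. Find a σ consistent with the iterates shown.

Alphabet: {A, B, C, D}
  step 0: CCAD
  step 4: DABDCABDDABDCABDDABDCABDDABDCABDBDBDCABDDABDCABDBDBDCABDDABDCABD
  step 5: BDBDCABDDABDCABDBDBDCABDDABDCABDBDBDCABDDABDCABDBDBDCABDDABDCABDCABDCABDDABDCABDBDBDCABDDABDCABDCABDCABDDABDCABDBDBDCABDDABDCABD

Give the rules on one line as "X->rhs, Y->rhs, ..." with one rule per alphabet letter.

  step 4 ⇒ step 5: DABDCABDDABDCABDDABDCABDDABDCABDBDBDCABDDABDCABDBDBDCABDDABDCABD ⇒ BD·BD·CA·BD·DA·BD·CA·BD·BD·BD·CA·BD·DA·BD·CA·BD·BD·BD·CA·BD·DA·BD·CA·BD·BD·BD·CA·BD·DA·BD·CA·BD·CA·BD·CA·BD·DA·BD·CA·BD·BD·BD·CA·BD·DA·BD·CA·BD·CA·BD·CA·BD·DA·BD·CA·BD·BD·BD·CA·BD·DA·BD·CA·BD
    A ↦ BD
    B ↦ CA
    C ↦ DA
    D ↦ BD

A->BD, B->CA, C->DA, D->BD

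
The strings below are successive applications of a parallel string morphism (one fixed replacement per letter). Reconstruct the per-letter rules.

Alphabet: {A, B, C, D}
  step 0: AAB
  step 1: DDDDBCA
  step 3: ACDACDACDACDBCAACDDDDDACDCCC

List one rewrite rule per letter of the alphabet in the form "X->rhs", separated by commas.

A->DD, B->BCA, C->ACD, D->C

  step 0 ⇒ step 1: AAB ⇒ DD·DD·BCA
    A ↦ DD
    B ↦ BCA
    C ↦ ACD  (constrained at step 1)
    D ↦ C  (constrained at step 1)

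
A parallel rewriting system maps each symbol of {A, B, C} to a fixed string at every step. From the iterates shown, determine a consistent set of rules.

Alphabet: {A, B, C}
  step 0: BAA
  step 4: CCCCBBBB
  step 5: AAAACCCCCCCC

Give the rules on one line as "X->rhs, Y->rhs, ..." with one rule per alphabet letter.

  step 4 ⇒ step 5: CCCCBBBB ⇒ A·A·A·A·CC·CC·CC·CC
    B ↦ CC
    C ↦ A
    A ↦ B  (constrained at step 0)

A->B, B->CC, C->A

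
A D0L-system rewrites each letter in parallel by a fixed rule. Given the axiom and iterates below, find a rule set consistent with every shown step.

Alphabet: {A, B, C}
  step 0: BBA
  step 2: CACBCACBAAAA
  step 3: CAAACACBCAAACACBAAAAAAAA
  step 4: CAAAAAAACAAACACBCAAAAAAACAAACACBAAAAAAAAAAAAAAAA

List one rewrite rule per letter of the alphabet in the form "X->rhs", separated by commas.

A->AA, B->CB, C->CA

  step 3 ⇒ step 4: CAAACACBCAAACACBAAAAAAAA ⇒ CA·AA·AA·AA·CA·AA·CA·CB·CA·AA·AA·AA·CA·AA·CA·CB·AA·AA·AA·AA·AA·AA·AA·AA
    A ↦ AA
    B ↦ CB
    C ↦ CA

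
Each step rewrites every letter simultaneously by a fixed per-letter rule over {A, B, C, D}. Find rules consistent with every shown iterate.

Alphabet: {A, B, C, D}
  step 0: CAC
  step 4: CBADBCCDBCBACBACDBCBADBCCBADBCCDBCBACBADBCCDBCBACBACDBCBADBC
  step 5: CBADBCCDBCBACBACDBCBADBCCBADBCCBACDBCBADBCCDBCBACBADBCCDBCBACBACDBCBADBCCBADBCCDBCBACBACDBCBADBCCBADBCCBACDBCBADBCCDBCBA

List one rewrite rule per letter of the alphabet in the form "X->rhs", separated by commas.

A->C, B->DB, C->CBA, D->C

  step 4 ⇒ step 5: CBADBCCDBCBACBACDBCBADBCCBADBCCDBCBACBADBCCDBCBACBACDBCBADBC ⇒ CBA·DB·C·C·DB·CBA·CBA·C·DB·CBA·DB·C·CBA·DB·C·CBA·C·DB·CBA·DB·C·C·DB·CBA·CBA·DB·C·C·DB·CBA·CBA·C·DB·CBA·DB·C·CBA·DB·C·C·DB·CBA·CBA·C·DB·CBA·DB·C·CBA·DB·C·CBA·C·DB·CBA·DB·C·C·DB·CBA
    A ↦ C
    B ↦ DB
    C ↦ CBA
    D ↦ C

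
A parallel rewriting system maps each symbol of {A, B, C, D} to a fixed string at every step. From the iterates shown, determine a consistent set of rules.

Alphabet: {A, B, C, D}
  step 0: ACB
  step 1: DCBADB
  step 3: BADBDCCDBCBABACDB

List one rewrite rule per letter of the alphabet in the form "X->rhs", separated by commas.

  step 0 ⇒ step 1: ACB ⇒ DC·BA·DB
    A ↦ DC
    B ↦ DB
    C ↦ BA
    D ↦ C  (constrained at step 1)

A->DC, B->DB, C->BA, D->C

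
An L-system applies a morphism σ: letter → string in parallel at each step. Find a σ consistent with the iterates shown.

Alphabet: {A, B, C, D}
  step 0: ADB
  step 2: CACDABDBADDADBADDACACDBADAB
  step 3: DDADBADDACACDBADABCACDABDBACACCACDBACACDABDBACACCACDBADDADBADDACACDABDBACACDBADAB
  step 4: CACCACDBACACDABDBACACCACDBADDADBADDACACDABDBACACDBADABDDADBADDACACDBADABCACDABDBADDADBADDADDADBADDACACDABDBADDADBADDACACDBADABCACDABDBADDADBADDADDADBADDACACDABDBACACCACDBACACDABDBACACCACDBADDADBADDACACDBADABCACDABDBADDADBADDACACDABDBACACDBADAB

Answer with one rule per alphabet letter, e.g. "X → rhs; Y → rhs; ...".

  step 3 ⇒ step 4: DDADBADDACACDBADABCACDABDBACACCACDBACACDABDBACACCACDBADDADBADDACACDABDBACACDBADAB ⇒ CAC·CAC·DBA·CAC·DAB·DBA·CAC·CAC·DBA·DDA·DBA·DDA·CAC·DAB·DBA·CAC·DBA·DAB·DDA·DBA·DDA·CAC·DBA·DAB·CAC·DAB·DBA·DDA·DBA·DDA·DDA·DBA·DDA·CAC·DAB·DBA·DDA·DBA·DDA·CAC·DBA·DAB·CAC·DAB·DBA·DDA·DBA·DDA·DDA·DBA·DDA·CAC·DAB·DBA·CAC·CAC·DBA·CAC·DAB·DBA·CAC·CAC·DBA·DDA·DBA·DDA·CAC·DBA·DAB·CAC·DAB·DBA·DDA·DBA·DDA·CAC·DAB·DBA·CAC·DBA·DAB
    A ↦ DBA
    B ↦ DAB
    C ↦ DDA
    D ↦ CAC

A->DBA, B->DAB, C->DDA, D->CAC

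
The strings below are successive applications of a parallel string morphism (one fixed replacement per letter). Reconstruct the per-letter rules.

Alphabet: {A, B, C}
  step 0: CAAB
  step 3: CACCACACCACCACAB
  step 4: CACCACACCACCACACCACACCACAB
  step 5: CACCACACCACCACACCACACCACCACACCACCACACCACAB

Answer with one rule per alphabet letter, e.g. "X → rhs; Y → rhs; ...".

A->C, B->AB, C->CA

  step 4 ⇒ step 5: CACCACACCACCACACCACACCACAB ⇒ CA·C·CA·CA·C·CA·C·CA·CA·C·CA·CA·C·CA·C·CA·CA·C·CA·C·CA·CA·C·CA·C·AB
    A ↦ C
    B ↦ AB
    C ↦ CA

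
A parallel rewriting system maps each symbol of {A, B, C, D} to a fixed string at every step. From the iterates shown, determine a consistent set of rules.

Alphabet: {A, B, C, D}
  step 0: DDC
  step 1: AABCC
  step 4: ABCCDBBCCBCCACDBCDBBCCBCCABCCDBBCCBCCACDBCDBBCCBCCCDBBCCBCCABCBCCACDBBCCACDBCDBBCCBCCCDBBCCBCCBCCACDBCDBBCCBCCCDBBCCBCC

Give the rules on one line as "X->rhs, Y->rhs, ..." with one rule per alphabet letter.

A->ABC, B->CDB, C->BCC, D->A

  step 0 ⇒ step 1: DDC ⇒ A·A·BCC
    C ↦ BCC
    D ↦ A
    A ↦ ABC  (constrained at step 1)
    B ↦ CDB  (constrained at step 1)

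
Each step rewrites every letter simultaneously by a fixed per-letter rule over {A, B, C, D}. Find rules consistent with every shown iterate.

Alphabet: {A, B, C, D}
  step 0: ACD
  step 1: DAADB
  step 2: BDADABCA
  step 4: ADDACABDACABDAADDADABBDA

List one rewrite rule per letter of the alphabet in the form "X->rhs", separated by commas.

A->DA, B->CA, C->AD, D->B

  step 1 ⇒ step 2: DAADB ⇒ B·DA·DA·B·CA
    A ↦ DA
    B ↦ CA
    D ↦ B
  step 0 ⇒ step 1: ACD ⇒ DA·AD·B
    C ↦ AD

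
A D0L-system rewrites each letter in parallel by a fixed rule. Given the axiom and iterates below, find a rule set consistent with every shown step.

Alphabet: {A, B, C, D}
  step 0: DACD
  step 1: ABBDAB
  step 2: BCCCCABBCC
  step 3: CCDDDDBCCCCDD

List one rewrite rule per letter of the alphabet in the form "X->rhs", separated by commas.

  step 2 ⇒ step 3: BCCCCABBCC ⇒ CC·D·D·D·D·B·CC·CC·D·D
    A ↦ B
    B ↦ CC
    C ↦ D
  step 0 ⇒ step 1: DACD ⇒ AB·B·D·AB
    D ↦ AB

A->B, B->CC, C->D, D->AB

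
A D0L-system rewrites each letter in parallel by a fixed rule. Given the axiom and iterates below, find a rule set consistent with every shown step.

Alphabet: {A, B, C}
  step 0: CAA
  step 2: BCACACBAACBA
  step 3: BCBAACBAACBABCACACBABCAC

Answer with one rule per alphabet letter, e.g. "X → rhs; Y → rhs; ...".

A->AC, B->BC, C->BA

  step 2 ⇒ step 3: BCACACBAACBA ⇒ BC·BA·AC·BA·AC·BA·BC·AC·AC·BA·BC·AC
    A ↦ AC
    B ↦ BC
    C ↦ BA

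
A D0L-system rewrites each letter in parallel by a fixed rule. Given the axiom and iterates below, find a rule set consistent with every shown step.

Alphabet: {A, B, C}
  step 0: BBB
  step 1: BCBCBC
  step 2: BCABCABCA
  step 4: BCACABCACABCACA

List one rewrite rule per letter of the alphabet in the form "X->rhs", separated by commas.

A->C, B->BC, C->A

  step 1 ⇒ step 2: BCBCBC ⇒ BC·A·BC·A·BC·A
    B ↦ BC
    C ↦ A
    A ↦ C  (constrained at step 2)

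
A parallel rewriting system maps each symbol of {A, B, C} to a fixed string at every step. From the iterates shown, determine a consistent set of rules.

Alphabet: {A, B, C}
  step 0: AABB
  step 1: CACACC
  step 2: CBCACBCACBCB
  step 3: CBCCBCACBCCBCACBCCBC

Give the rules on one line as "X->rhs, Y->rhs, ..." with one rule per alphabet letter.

  step 2 ⇒ step 3: CBCACBCACBCB ⇒ CB·C·CB·CA·CB·C·CB·CA·CB·C·CB·C
    A ↦ CA
    B ↦ C
    C ↦ CB

A->CA, B->C, C->CB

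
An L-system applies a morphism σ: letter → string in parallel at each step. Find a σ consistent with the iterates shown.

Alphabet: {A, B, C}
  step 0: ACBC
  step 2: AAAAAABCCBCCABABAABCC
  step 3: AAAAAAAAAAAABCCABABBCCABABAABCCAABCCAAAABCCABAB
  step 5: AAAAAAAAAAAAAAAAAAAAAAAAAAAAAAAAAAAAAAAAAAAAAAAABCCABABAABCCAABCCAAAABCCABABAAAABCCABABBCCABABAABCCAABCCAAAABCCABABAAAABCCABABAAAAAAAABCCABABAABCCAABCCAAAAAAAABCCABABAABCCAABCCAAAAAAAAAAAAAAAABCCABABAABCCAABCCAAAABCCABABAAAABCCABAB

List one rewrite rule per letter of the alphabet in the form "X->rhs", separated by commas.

A->AA, B->BCC, C->AB

  step 2 ⇒ step 3: AAAAAABCCBCCABABAABCC ⇒ AA·AA·AA·AA·AA·AA·BCC·AB·AB·BCC·AB·AB·AA·BCC·AA·BCC·AA·AA·BCC·AB·AB
    A ↦ AA
    B ↦ BCC
    C ↦ AB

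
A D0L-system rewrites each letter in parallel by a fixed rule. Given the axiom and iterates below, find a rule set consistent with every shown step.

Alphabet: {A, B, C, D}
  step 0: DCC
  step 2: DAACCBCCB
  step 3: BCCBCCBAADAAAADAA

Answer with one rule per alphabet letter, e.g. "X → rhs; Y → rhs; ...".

A->CCB, B->DAA, C->A, D->B

  step 2 ⇒ step 3: DAACCBCCB ⇒ B·CCB·CCB·A·A·DAA·A·A·DAA
    A ↦ CCB
    B ↦ DAA
    C ↦ A
    D ↦ B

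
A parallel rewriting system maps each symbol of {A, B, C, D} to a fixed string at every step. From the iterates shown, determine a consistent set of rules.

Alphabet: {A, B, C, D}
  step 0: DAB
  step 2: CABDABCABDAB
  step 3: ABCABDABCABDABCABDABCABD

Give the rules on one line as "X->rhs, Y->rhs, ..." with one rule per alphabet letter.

A->CA, B->BD, C->AB, D->AB

  step 2 ⇒ step 3: CABDABCABDAB ⇒ AB·CA·BD·AB·CA·BD·AB·CA·BD·AB·CA·BD
    A ↦ CA
    B ↦ BD
    C ↦ AB
    D ↦ AB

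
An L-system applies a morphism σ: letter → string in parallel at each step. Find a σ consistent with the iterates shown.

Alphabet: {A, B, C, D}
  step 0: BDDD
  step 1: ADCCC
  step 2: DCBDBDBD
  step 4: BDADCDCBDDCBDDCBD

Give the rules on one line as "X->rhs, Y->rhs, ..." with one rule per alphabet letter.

  step 1 ⇒ step 2: ADCCC ⇒ D·C·BD·BD·BD
    A ↦ D
    C ↦ BD
    D ↦ C
  step 0 ⇒ step 1: BDDD ⇒ AD·C·C·C
    B ↦ AD

A->D, B->AD, C->BD, D->C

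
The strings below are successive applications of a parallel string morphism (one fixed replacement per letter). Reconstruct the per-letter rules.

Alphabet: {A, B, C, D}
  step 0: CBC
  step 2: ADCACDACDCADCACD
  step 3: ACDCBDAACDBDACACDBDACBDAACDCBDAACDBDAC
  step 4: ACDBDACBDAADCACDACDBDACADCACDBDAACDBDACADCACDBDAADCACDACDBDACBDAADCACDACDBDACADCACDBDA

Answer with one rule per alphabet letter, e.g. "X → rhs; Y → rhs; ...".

A->ACD, B->AD, C->BDA, D->C

  step 3 ⇒ step 4: ACDCBDAACDBDACACDBDACBDAACDCBDAACDBDAC ⇒ ACD·BDA·C·BDA·AD·C·ACD·ACD·BDA·C·AD·C·ACD·BDA·ACD·BDA·C·AD·C·ACD·BDA·AD·C·ACD·ACD·BDA·C·BDA·AD·C·ACD·ACD·BDA·C·AD·C·ACD·BDA
    A ↦ ACD
    B ↦ AD
    C ↦ BDA
    D ↦ C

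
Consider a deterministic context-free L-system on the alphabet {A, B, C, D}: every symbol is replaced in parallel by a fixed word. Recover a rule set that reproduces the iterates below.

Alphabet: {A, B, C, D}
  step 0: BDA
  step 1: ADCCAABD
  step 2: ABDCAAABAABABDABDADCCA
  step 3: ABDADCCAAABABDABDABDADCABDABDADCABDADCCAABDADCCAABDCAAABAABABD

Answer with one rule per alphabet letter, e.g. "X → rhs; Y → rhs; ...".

  step 2 ⇒ step 3: ABDCAAABAABABDABDADCCA ⇒ ABD·ADC·CA·AAB·ABD·ABD·ABD·ADC·ABD·ABD·ADC·ABD·ADC·CA·ABD·ADC·CA·ABD·CA·AAB·AAB·ABD
    A ↦ ABD
    B ↦ ADC
    C ↦ AAB
    D ↦ CA

A->ABD, B->ADC, C->AAB, D->CA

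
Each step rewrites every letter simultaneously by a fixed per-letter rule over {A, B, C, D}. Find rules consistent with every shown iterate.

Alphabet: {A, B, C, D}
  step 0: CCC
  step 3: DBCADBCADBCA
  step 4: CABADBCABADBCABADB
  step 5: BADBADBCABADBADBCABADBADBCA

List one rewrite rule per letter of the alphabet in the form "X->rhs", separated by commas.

A->DB, B->A, C->BA, D->C

  step 4 ⇒ step 5: CABADBCABADBCABADB ⇒ BA·DB·A·DB·C·A·BA·DB·A·DB·C·A·BA·DB·A·DB·C·A
    A ↦ DB
    B ↦ A
    C ↦ BA
    D ↦ C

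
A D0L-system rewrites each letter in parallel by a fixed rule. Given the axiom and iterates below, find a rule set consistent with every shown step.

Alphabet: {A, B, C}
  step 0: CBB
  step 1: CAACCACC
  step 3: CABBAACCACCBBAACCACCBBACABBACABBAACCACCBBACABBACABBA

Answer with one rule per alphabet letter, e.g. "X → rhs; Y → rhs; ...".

A->BBA, B->ACC, C->CA

  step 0 ⇒ step 1: CBB ⇒ CA·ACC·ACC
    B ↦ ACC
    C ↦ CA
    A ↦ BBA  (constrained at step 1)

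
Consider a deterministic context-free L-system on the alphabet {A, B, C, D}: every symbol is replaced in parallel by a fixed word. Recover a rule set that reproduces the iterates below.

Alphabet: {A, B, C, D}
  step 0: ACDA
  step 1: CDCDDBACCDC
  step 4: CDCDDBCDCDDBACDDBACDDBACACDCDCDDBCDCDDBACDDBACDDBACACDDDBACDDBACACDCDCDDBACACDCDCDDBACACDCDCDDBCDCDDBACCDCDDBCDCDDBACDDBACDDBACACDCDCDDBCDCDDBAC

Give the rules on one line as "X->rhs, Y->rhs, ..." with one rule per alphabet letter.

  step 0 ⇒ step 1: ACDA ⇒ CDC·DDB·AC·CDC
    A ↦ CDC
    C ↦ DDB
    D ↦ AC
    B ↦ D  (constrained at step 1)

A->CDC, B->D, C->DDB, D->AC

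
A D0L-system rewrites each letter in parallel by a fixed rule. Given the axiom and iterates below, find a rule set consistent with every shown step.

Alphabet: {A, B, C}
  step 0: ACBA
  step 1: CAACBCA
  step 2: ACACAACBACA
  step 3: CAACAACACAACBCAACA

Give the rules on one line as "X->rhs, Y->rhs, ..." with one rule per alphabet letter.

A->CA, B->CB, C->A

  step 2 ⇒ step 3: ACACAACBACA ⇒ CA·A·CA·A·CA·CA·A·CB·CA·A·CA
    A ↦ CA
    B ↦ CB
    C ↦ A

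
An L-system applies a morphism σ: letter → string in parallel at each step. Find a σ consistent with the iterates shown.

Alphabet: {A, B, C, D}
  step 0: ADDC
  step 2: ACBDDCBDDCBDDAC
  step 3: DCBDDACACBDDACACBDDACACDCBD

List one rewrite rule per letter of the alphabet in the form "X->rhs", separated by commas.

A->DC, B->D, C->BD, D->AC

  step 2 ⇒ step 3: ACBDDCBDDCBDDAC ⇒ DC·BD·D·AC·AC·BD·D·AC·AC·BD·D·AC·AC·DC·BD
    A ↦ DC
    B ↦ D
    C ↦ BD
    D ↦ AC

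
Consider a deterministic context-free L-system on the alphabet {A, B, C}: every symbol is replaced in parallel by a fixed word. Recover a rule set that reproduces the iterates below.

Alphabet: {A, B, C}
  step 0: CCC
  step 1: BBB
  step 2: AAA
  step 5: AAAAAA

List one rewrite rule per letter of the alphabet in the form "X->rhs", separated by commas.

  step 1 ⇒ step 2: BBB ⇒ A·A·A
    B ↦ A
    A ↦ CC  (constrained at step 2)
  step 0 ⇒ step 1: CCC ⇒ B·B·B
    C ↦ B

A->CC, B->A, C->B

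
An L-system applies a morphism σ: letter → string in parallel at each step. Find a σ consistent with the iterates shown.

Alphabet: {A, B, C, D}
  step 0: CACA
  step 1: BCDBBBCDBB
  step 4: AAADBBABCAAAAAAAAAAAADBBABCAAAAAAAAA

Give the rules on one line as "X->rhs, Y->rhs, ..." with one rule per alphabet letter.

A->DBB, B->A, C->BC, D->A

  step 0 ⇒ step 1: CACA ⇒ BC·DBB·BC·DBB
    A ↦ DBB
    C ↦ BC
    B ↦ A  (constrained at step 1)
    D ↦ A  (constrained at step 1)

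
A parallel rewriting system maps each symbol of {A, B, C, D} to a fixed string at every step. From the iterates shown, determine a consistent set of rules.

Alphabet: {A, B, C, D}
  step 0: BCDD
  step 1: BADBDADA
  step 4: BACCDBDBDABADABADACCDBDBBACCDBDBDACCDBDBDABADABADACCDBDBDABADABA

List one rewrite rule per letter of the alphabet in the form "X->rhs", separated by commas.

A->CC, B->BA, C->DB, D->DA

  step 0 ⇒ step 1: BCDD ⇒ BA·DB·DA·DA
    B ↦ BA
    C ↦ DB
    D ↦ DA
    A ↦ CC  (constrained at step 1)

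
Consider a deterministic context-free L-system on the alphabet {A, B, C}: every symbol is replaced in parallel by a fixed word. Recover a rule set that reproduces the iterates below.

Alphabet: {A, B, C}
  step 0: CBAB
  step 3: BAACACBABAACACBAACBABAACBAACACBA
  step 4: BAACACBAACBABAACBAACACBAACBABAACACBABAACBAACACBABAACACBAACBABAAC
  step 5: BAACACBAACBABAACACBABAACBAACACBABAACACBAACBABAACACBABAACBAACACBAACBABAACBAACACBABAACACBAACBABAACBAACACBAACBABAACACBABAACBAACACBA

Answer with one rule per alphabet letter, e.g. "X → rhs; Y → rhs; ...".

A->AC, B->BA, C->BA

  step 4 ⇒ step 5: BAACACBAACBABAACBAACACBAACBABAACACBABAACBAACACBABAACACBAACBABAAC ⇒ BA·AC·AC·BA·AC·BA·BA·AC·AC·BA·BA·AC·BA·AC·AC·BA·BA·AC·AC·BA·AC·BA·BA·AC·AC·BA·BA·AC·BA·AC·AC·BA·AC·BA·BA·AC·BA·AC·AC·BA·BA·AC·AC·BA·AC·BA·BA·AC·BA·AC·AC·BA·AC·BA·BA·AC·AC·BA·BA·AC·BA·AC·AC·BA
    A ↦ AC
    B ↦ BA
    C ↦ BA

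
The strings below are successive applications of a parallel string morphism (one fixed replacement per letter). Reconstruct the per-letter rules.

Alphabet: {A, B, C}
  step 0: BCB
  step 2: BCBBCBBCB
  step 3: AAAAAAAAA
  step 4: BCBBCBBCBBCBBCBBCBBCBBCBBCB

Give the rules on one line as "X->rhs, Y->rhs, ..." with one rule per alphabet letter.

  step 3 ⇒ step 4: AAAAAAAAA ⇒ BCB·BCB·BCB·BCB·BCB·BCB·BCB·BCB·BCB
    A ↦ BCB
  step 2 ⇒ step 3: BCBBCBBCB ⇒ A·A·A·A·A·A·A·A·A
    B ↦ A
  step 2 ⇒ step 3: BCBBCBBCB ⇒ A·A·A·A·A·A·A·A·A
    C ↦ A

A->BCB, B->A, C->A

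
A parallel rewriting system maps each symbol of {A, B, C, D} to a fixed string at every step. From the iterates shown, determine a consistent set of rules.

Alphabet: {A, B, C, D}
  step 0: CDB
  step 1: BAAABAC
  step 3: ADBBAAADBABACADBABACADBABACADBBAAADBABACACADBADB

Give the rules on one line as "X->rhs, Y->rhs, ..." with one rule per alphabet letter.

  step 0 ⇒ step 1: CDB ⇒ BAA·AB·AC
    B ↦ AC
    C ↦ BAA
    D ↦ AB
    A ↦ ADB  (constrained at step 1)

A->ADB, B->AC, C->BAA, D->AB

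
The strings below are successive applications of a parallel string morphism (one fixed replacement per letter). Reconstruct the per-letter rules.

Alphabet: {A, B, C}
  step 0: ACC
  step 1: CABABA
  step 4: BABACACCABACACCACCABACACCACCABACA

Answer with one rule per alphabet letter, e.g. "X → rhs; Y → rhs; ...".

  step 0 ⇒ step 1: ACC ⇒ CA·BA·BA
    A ↦ CA
    C ↦ BA
    B ↦ C  (constrained at step 1)

A->CA, B->C, C->BA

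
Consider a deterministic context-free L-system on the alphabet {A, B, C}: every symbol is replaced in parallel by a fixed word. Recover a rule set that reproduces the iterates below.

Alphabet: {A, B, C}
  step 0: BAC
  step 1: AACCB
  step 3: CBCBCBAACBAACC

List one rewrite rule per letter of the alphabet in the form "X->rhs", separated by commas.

A->C, B->AA, C->CB

  step 0 ⇒ step 1: BAC ⇒ AA·C·CB
    A ↦ C
    B ↦ AA
    C ↦ CB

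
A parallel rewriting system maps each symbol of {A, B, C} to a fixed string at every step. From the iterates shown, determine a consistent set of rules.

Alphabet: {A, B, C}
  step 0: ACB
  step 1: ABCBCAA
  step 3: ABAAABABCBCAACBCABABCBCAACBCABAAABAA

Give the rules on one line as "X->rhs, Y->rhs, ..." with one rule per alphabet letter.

A->AB, B->AA, C->CBC

  step 0 ⇒ step 1: ACB ⇒ AB·CBC·AA
    A ↦ AB
    B ↦ AA
    C ↦ CBC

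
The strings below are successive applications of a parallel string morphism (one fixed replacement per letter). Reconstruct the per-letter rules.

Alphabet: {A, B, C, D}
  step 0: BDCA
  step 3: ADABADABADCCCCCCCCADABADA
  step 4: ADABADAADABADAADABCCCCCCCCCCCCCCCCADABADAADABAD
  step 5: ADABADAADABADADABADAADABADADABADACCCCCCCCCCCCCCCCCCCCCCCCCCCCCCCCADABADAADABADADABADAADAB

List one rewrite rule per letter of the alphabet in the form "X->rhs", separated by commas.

  step 4 ⇒ step 5: ADABADAADABADAADABCCCCCCCCCCCCCCCCADABADAADABAD ⇒ AD·AB·AD·A·AD·AB·AD·AD·AB·AD·A·AD·AB·AD·AD·AB·AD·A·CC·CC·CC·CC·CC·CC·CC·CC·CC·CC·CC·CC·CC·CC·CC·CC·AD·AB·AD·A·AD·AB·AD·AD·AB·AD·A·AD·AB
    A ↦ AD
    B ↦ A
    C ↦ CC
    D ↦ AB

A->AD, B->A, C->CC, D->AB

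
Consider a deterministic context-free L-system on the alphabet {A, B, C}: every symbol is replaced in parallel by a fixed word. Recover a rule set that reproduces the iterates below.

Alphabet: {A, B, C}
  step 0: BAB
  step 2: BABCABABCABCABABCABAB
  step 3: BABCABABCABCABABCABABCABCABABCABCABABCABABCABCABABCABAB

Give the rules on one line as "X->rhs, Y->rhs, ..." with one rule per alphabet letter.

A->CA, B->BAB, C->CAB

  step 2 ⇒ step 3: BABCABABCABCABABCABAB ⇒ BAB·CA·BAB·CAB·CA·BAB·CA·BAB·CAB·CA·BAB·CAB·CA·BAB·CA·BAB·CAB·CA·BAB·CA·BAB
    A ↦ CA
    B ↦ BAB
    C ↦ CAB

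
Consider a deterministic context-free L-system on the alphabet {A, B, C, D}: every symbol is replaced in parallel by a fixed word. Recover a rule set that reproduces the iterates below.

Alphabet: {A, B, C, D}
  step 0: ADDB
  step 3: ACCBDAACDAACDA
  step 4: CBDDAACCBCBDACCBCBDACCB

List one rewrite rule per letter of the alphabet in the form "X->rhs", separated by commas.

  step 3 ⇒ step 4: ACCBDAACDAACDA ⇒ CB·D·D·A·AC·CB·CB·D·AC·CB·CB·D·AC·CB
    A ↦ CB
    B ↦ A
    C ↦ D
    D ↦ AC

A->CB, B->A, C->D, D->AC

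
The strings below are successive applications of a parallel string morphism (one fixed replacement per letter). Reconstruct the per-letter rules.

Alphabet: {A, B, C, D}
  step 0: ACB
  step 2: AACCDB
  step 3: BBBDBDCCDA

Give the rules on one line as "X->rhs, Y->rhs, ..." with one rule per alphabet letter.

A->B, B->A, C->BD, D->CCD

  step 2 ⇒ step 3: AACCDB ⇒ B·B·BD·BD·CCD·A
    A ↦ B
    B ↦ A
    C ↦ BD
    D ↦ CCD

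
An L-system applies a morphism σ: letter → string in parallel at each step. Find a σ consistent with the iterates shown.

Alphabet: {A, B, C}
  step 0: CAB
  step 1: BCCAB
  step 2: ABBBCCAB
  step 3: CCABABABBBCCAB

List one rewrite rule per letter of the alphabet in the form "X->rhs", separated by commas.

A->CC, B->AB, C->B

  step 2 ⇒ step 3: ABBBCCAB ⇒ CC·AB·AB·AB·B·B·CC·AB
    A ↦ CC
    B ↦ AB
    C ↦ B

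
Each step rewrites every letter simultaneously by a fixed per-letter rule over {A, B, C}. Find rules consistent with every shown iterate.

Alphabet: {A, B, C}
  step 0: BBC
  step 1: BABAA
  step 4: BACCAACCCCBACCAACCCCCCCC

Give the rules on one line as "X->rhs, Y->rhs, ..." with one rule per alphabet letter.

  step 0 ⇒ step 1: BBC ⇒ BA·BA·A
    B ↦ BA
    C ↦ A
    A ↦ CC  (constrained at step 1)

A->CC, B->BA, C->A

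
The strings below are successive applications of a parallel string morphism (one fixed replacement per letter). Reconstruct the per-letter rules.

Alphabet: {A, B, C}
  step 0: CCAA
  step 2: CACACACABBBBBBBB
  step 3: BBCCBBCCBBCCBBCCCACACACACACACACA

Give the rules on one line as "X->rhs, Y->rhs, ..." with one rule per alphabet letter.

  step 2 ⇒ step 3: CACACACABBBBBBBB ⇒ BB·CC·BB·CC·BB·CC·BB·CC·CA·CA·CA·CA·CA·CA·CA·CA
    A ↦ CC
    B ↦ CA
    C ↦ BB

A->CC, B->CA, C->BB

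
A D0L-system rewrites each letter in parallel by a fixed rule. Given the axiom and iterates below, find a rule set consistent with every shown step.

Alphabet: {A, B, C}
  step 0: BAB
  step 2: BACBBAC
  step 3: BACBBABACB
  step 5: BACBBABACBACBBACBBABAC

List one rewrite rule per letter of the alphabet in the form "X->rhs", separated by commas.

A->C, B->BA, C->B

  step 2 ⇒ step 3: BACBBAC ⇒ BA·C·B·BA·BA·C·B
    A ↦ C
    B ↦ BA
    C ↦ B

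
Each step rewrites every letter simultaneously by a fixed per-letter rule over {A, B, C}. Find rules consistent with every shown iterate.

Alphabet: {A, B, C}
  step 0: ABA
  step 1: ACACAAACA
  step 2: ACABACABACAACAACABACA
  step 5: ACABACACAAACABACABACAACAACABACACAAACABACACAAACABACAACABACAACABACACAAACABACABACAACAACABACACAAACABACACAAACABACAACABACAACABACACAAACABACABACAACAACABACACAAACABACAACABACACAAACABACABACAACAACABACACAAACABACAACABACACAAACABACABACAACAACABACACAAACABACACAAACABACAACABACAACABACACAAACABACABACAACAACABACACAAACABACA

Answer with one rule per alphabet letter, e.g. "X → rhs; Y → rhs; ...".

A->ACA, B->CAA, C->B

  step 1 ⇒ step 2: ACACAAACA ⇒ ACA·B·ACA·B·ACA·ACA·ACA·B·ACA
    A ↦ ACA
    C ↦ B
  step 0 ⇒ step 1: ABA ⇒ ACA·CAA·ACA
    B ↦ CAA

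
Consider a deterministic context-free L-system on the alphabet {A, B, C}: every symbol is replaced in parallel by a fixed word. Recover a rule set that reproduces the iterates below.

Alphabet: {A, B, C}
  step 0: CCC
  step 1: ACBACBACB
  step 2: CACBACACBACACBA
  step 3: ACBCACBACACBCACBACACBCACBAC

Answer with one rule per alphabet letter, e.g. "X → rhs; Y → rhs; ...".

A->C, B->A, C->ACB

  step 2 ⇒ step 3: CACBACACBACACBA ⇒ ACB·C·ACB·A·C·ACB·C·ACB·A·C·ACB·C·ACB·A·C
    A ↦ C
    B ↦ A
    C ↦ ACB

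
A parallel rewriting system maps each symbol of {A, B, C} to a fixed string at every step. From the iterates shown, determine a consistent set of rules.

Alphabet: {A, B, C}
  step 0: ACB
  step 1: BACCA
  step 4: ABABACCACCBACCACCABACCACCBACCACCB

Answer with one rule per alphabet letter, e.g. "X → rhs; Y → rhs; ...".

  step 0 ⇒ step 1: ACB ⇒ B·ACC·A
    A ↦ B
    B ↦ A
    C ↦ ACC

A->B, B->A, C->ACC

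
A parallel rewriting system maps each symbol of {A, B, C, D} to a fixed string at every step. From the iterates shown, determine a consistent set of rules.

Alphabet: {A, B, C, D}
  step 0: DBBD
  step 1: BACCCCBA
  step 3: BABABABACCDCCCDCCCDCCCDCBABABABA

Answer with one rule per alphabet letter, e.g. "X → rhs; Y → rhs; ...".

A->DC, B->CC, C->BA, D->BA

  step 0 ⇒ step 1: DBBD ⇒ BA·CC·CC·BA
    B ↦ CC
    D ↦ BA
    A ↦ DC  (constrained at step 1)
    C ↦ BA  (constrained at step 1)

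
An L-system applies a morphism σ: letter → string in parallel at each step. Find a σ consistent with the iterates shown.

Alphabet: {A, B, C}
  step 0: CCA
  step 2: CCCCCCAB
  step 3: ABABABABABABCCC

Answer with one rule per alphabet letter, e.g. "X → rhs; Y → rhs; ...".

A->C, B->CC, C->AB

  step 2 ⇒ step 3: CCCCCCAB ⇒ AB·AB·AB·AB·AB·AB·C·CC
    A ↦ C
    B ↦ CC
    C ↦ AB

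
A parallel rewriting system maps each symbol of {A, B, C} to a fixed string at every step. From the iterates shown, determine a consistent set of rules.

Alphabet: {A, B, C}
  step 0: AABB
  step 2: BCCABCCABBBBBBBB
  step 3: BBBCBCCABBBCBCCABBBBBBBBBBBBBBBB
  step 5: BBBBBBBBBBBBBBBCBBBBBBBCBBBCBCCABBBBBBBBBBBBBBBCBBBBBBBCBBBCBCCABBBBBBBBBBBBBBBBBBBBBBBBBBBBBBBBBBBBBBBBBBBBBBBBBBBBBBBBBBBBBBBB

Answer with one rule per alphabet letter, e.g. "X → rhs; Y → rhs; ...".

A->CA, B->BB, C->BC

  step 2 ⇒ step 3: BCCABCCABBBBBBBB ⇒ BB·BC·BC·CA·BB·BC·BC·CA·BB·BB·BB·BB·BB·BB·BB·BB
    A ↦ CA
    B ↦ BB
    C ↦ BC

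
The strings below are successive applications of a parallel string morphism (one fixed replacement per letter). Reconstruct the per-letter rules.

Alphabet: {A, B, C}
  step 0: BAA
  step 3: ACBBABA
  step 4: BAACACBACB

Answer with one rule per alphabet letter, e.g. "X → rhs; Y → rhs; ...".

A->B, B->AC, C->A

  step 3 ⇒ step 4: ACBBABA ⇒ B·A·AC·AC·B·AC·B
    A ↦ B
    B ↦ AC
    C ↦ A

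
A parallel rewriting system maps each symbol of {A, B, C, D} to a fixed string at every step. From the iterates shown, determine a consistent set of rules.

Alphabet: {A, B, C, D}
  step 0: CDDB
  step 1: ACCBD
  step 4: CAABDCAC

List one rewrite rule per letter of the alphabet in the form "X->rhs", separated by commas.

  step 0 ⇒ step 1: CDDB ⇒ A·C·C·BD
    B ↦ BD
    C ↦ A
    D ↦ C
    A ↦ C  (constrained at step 1)

A->C, B->BD, C->A, D->C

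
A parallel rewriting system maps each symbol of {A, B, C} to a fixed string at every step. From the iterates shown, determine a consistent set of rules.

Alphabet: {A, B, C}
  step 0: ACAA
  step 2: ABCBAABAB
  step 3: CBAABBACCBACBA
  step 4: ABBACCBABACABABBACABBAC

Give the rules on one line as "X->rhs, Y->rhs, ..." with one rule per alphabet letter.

A->C, B->BA, C->AB

  step 3 ⇒ step 4: CBAABBACCBACBA ⇒ AB·BA·C·C·BA·BA·C·AB·AB·BA·C·AB·BA·C
    A ↦ C
    B ↦ BA
    C ↦ AB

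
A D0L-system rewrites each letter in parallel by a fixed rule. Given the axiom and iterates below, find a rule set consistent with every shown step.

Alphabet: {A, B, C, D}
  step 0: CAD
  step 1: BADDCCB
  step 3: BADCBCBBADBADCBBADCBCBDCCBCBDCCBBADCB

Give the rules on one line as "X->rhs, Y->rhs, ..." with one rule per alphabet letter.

A->DC, B->CB, C->BAD, D->CB

  step 0 ⇒ step 1: CAD ⇒ BAD·DC·CB
    A ↦ DC
    C ↦ BAD
    D ↦ CB
    B ↦ CB  (constrained at step 1)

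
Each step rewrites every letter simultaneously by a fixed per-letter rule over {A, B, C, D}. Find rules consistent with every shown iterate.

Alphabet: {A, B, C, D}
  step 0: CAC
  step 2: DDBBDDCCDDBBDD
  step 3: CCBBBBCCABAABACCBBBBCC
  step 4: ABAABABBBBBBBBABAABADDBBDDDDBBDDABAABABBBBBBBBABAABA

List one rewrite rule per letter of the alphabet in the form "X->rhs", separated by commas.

  step 3 ⇒ step 4: CCBBBBCCABAABACCBBBBCC ⇒ ABA·ABA·BB·BB·BB·BB·ABA·ABA·DD·BB·DD·DD·BB·DD·ABA·ABA·BB·BB·BB·BB·ABA·ABA
    A ↦ DD
    B ↦ BB
    C ↦ ABA
  step 2 ⇒ step 3: DDBBDDCCDDBBDD ⇒ C·C·BB·BB·C·C·ABA·ABA·C·C·BB·BB·C·C
    D ↦ C

A->DD, B->BB, C->ABA, D->C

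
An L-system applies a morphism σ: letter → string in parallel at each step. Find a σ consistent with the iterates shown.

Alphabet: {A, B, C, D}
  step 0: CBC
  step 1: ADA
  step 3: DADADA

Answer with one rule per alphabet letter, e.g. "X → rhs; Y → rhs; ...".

  step 0 ⇒ step 1: CBC ⇒ A·D·A
    B ↦ D
    C ↦ A
    A ↦ BC  (constrained at step 1)
    D ↦ BC  (constrained at step 1)

A->BC, B->D, C->A, D->BC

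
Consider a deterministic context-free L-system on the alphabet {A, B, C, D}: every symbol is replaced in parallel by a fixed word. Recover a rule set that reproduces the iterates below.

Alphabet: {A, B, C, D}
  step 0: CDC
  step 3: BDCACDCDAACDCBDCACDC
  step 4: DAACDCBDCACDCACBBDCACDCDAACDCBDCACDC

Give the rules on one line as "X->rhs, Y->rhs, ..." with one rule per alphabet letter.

A->B, B->DA, C->DC, D->AC

  step 3 ⇒ step 4: BDCACDCDAACDCBDCACDC ⇒ DA·AC·DC·B·DC·AC·DC·AC·B·B·DC·AC·DC·DA·AC·DC·B·DC·AC·DC
    A ↦ B
    B ↦ DA
    C ↦ DC
    D ↦ AC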